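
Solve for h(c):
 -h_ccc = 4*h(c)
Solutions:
 h(c) = C3*exp(-2^(2/3)*c) + (C1*sin(2^(2/3)*sqrt(3)*c/2) + C2*cos(2^(2/3)*sqrt(3)*c/2))*exp(2^(2/3)*c/2)


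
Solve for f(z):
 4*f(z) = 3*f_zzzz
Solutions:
 f(z) = C1*exp(-sqrt(2)*3^(3/4)*z/3) + C2*exp(sqrt(2)*3^(3/4)*z/3) + C3*sin(sqrt(2)*3^(3/4)*z/3) + C4*cos(sqrt(2)*3^(3/4)*z/3)


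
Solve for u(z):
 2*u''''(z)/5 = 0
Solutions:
 u(z) = C1 + C2*z + C3*z^2 + C4*z^3


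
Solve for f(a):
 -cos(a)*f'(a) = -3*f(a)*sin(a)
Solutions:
 f(a) = C1/cos(a)^3


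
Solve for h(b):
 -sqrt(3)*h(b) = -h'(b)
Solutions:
 h(b) = C1*exp(sqrt(3)*b)


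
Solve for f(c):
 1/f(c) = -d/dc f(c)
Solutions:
 f(c) = -sqrt(C1 - 2*c)
 f(c) = sqrt(C1 - 2*c)


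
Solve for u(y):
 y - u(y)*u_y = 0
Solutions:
 u(y) = -sqrt(C1 + y^2)
 u(y) = sqrt(C1 + y^2)


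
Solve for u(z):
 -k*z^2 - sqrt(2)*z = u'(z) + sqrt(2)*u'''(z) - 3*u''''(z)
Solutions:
 u(z) = C1 + C2*exp(z*(-2^(2/3)*(4*sqrt(2) + 243 + sqrt(-32 + (4*sqrt(2) + 243)^2))^(1/3) - 4*2^(1/3)/(4*sqrt(2) + 243 + sqrt(-32 + (4*sqrt(2) + 243)^2))^(1/3) + 4*sqrt(2))/36)*sin(2^(1/3)*sqrt(3)*z*(-2^(1/3)*(4*sqrt(2) + 243 + sqrt(-32 + (4*sqrt(2) + 243)^2))^(1/3) + 4/(4*sqrt(2) + 243 + sqrt(-32 + (4*sqrt(2) + 243)^2))^(1/3))/36) + C3*exp(z*(-2^(2/3)*(4*sqrt(2) + 243 + sqrt(-32 + (4*sqrt(2) + 243)^2))^(1/3) - 4*2^(1/3)/(4*sqrt(2) + 243 + sqrt(-32 + (4*sqrt(2) + 243)^2))^(1/3) + 4*sqrt(2))/36)*cos(2^(1/3)*sqrt(3)*z*(-2^(1/3)*(4*sqrt(2) + 243 + sqrt(-32 + (4*sqrt(2) + 243)^2))^(1/3) + 4/(4*sqrt(2) + 243 + sqrt(-32 + (4*sqrt(2) + 243)^2))^(1/3))/36) + C4*exp(z*(4*2^(1/3)/(4*sqrt(2) + 243 + sqrt(-32 + (4*sqrt(2) + 243)^2))^(1/3) + 2*sqrt(2) + 2^(2/3)*(4*sqrt(2) + 243 + sqrt(-32 + (4*sqrt(2) + 243)^2))^(1/3))/18) - k*z^3/3 + 2*sqrt(2)*k*z - sqrt(2)*z^2/2


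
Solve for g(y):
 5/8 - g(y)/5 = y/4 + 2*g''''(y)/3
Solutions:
 g(y) = -5*y/4 + (C1*sin(5^(3/4)*6^(1/4)*y/10) + C2*cos(5^(3/4)*6^(1/4)*y/10))*exp(-5^(3/4)*6^(1/4)*y/10) + (C3*sin(5^(3/4)*6^(1/4)*y/10) + C4*cos(5^(3/4)*6^(1/4)*y/10))*exp(5^(3/4)*6^(1/4)*y/10) + 25/8


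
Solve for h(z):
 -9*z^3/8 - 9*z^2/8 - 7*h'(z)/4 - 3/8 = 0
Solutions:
 h(z) = C1 - 9*z^4/56 - 3*z^3/14 - 3*z/14


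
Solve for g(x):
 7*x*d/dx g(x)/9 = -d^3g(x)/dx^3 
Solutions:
 g(x) = C1 + Integral(C2*airyai(-21^(1/3)*x/3) + C3*airybi(-21^(1/3)*x/3), x)


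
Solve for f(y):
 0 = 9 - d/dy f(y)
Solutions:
 f(y) = C1 + 9*y


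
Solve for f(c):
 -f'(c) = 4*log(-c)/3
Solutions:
 f(c) = C1 - 4*c*log(-c)/3 + 4*c/3


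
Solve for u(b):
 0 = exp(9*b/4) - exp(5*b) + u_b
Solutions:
 u(b) = C1 - 4*exp(9*b/4)/9 + exp(5*b)/5


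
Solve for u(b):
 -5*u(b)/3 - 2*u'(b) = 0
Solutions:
 u(b) = C1*exp(-5*b/6)


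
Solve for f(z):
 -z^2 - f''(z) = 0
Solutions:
 f(z) = C1 + C2*z - z^4/12


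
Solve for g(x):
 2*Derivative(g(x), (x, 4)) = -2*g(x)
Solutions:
 g(x) = (C1*sin(sqrt(2)*x/2) + C2*cos(sqrt(2)*x/2))*exp(-sqrt(2)*x/2) + (C3*sin(sqrt(2)*x/2) + C4*cos(sqrt(2)*x/2))*exp(sqrt(2)*x/2)


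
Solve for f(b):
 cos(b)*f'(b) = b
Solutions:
 f(b) = C1 + Integral(b/cos(b), b)


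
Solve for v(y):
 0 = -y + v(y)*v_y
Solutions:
 v(y) = -sqrt(C1 + y^2)
 v(y) = sqrt(C1 + y^2)


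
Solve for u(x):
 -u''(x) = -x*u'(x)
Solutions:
 u(x) = C1 + C2*erfi(sqrt(2)*x/2)


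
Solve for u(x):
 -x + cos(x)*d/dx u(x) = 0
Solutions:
 u(x) = C1 + Integral(x/cos(x), x)


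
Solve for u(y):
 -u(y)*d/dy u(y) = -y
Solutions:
 u(y) = -sqrt(C1 + y^2)
 u(y) = sqrt(C1 + y^2)


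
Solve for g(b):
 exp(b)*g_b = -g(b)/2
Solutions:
 g(b) = C1*exp(exp(-b)/2)


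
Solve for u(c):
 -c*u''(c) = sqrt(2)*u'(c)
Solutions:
 u(c) = C1 + C2*c^(1 - sqrt(2))


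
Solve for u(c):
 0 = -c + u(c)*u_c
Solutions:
 u(c) = -sqrt(C1 + c^2)
 u(c) = sqrt(C1 + c^2)


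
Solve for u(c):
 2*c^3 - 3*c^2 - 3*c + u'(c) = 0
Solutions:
 u(c) = C1 - c^4/2 + c^3 + 3*c^2/2


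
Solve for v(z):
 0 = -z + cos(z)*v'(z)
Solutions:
 v(z) = C1 + Integral(z/cos(z), z)


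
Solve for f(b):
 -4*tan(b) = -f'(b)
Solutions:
 f(b) = C1 - 4*log(cos(b))


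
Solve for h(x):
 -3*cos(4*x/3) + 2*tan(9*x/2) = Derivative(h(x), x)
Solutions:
 h(x) = C1 - 4*log(cos(9*x/2))/9 - 9*sin(4*x/3)/4


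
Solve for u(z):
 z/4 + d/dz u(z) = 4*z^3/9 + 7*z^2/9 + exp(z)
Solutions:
 u(z) = C1 + z^4/9 + 7*z^3/27 - z^2/8 + exp(z)


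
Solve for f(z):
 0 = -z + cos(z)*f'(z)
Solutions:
 f(z) = C1 + Integral(z/cos(z), z)


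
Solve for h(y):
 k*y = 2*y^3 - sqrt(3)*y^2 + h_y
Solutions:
 h(y) = C1 + k*y^2/2 - y^4/2 + sqrt(3)*y^3/3


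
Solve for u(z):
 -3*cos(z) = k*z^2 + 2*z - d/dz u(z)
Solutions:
 u(z) = C1 + k*z^3/3 + z^2 + 3*sin(z)


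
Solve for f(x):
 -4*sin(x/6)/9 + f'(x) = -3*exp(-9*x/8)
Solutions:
 f(x) = C1 - 8*cos(x/6)/3 + 8*exp(-9*x/8)/3


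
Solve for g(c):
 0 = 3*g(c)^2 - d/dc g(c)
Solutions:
 g(c) = -1/(C1 + 3*c)


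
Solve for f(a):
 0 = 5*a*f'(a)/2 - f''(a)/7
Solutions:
 f(a) = C1 + C2*erfi(sqrt(35)*a/2)


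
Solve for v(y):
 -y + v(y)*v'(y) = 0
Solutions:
 v(y) = -sqrt(C1 + y^2)
 v(y) = sqrt(C1 + y^2)


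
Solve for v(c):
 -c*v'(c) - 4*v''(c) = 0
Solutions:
 v(c) = C1 + C2*erf(sqrt(2)*c/4)


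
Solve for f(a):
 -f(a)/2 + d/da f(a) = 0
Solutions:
 f(a) = C1*exp(a/2)


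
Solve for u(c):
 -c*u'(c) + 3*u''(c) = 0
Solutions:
 u(c) = C1 + C2*erfi(sqrt(6)*c/6)


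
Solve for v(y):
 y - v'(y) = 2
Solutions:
 v(y) = C1 + y^2/2 - 2*y


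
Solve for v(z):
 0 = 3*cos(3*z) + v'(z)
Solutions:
 v(z) = C1 - sin(3*z)


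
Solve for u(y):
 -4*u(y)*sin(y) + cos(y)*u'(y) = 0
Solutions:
 u(y) = C1/cos(y)^4


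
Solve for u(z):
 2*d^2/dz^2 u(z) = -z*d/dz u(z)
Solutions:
 u(z) = C1 + C2*erf(z/2)


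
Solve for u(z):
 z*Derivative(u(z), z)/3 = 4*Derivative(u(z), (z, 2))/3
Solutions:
 u(z) = C1 + C2*erfi(sqrt(2)*z/4)


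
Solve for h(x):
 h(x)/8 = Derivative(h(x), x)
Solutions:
 h(x) = C1*exp(x/8)


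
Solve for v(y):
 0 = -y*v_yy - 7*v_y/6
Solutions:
 v(y) = C1 + C2/y^(1/6)


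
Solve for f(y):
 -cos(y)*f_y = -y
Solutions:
 f(y) = C1 + Integral(y/cos(y), y)


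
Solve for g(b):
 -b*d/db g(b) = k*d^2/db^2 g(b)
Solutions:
 g(b) = C1 + C2*sqrt(k)*erf(sqrt(2)*b*sqrt(1/k)/2)


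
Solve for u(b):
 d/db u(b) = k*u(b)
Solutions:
 u(b) = C1*exp(b*k)


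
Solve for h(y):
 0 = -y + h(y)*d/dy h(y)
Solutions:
 h(y) = -sqrt(C1 + y^2)
 h(y) = sqrt(C1 + y^2)


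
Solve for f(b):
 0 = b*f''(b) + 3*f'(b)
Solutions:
 f(b) = C1 + C2/b^2


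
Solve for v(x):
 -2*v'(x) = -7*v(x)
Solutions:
 v(x) = C1*exp(7*x/2)


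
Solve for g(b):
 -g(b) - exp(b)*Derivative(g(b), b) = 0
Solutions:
 g(b) = C1*exp(exp(-b))


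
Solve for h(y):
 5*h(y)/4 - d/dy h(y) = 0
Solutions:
 h(y) = C1*exp(5*y/4)


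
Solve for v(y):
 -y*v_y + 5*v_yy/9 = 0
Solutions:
 v(y) = C1 + C2*erfi(3*sqrt(10)*y/10)


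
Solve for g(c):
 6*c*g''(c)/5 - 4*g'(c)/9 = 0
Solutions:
 g(c) = C1 + C2*c^(37/27)


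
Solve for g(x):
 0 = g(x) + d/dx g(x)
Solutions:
 g(x) = C1*exp(-x)


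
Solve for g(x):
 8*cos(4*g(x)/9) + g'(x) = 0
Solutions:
 8*x - 9*log(sin(4*g(x)/9) - 1)/8 + 9*log(sin(4*g(x)/9) + 1)/8 = C1


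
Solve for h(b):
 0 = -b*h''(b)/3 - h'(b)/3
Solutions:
 h(b) = C1 + C2*log(b)


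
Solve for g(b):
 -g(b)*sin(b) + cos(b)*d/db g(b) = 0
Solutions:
 g(b) = C1/cos(b)


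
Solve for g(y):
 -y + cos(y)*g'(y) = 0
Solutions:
 g(y) = C1 + Integral(y/cos(y), y)


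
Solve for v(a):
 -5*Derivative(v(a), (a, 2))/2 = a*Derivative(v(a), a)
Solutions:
 v(a) = C1 + C2*erf(sqrt(5)*a/5)


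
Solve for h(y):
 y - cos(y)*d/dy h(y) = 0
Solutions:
 h(y) = C1 + Integral(y/cos(y), y)


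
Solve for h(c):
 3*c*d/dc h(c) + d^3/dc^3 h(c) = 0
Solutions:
 h(c) = C1 + Integral(C2*airyai(-3^(1/3)*c) + C3*airybi(-3^(1/3)*c), c)


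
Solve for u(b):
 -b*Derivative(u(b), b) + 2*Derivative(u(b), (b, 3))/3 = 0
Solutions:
 u(b) = C1 + Integral(C2*airyai(2^(2/3)*3^(1/3)*b/2) + C3*airybi(2^(2/3)*3^(1/3)*b/2), b)


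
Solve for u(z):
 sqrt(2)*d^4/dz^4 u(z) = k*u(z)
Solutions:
 u(z) = C1*exp(-2^(7/8)*k^(1/4)*z/2) + C2*exp(2^(7/8)*k^(1/4)*z/2) + C3*exp(-2^(7/8)*I*k^(1/4)*z/2) + C4*exp(2^(7/8)*I*k^(1/4)*z/2)


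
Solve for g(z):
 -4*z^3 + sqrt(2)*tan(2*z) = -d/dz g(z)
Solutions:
 g(z) = C1 + z^4 + sqrt(2)*log(cos(2*z))/2


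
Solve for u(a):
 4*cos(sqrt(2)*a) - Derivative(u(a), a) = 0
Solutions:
 u(a) = C1 + 2*sqrt(2)*sin(sqrt(2)*a)


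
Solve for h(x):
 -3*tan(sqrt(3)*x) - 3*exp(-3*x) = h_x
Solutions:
 h(x) = C1 - sqrt(3)*log(tan(sqrt(3)*x)^2 + 1)/2 + exp(-3*x)


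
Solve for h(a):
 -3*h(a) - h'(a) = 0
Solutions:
 h(a) = C1*exp(-3*a)


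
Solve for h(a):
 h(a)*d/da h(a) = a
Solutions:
 h(a) = -sqrt(C1 + a^2)
 h(a) = sqrt(C1 + a^2)


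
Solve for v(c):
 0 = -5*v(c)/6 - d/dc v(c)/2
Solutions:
 v(c) = C1*exp(-5*c/3)


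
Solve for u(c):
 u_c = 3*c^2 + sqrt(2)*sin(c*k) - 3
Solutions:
 u(c) = C1 + c^3 - 3*c - sqrt(2)*cos(c*k)/k


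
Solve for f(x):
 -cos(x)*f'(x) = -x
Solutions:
 f(x) = C1 + Integral(x/cos(x), x)


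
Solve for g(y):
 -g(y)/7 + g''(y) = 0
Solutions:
 g(y) = C1*exp(-sqrt(7)*y/7) + C2*exp(sqrt(7)*y/7)


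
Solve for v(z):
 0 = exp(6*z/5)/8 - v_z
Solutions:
 v(z) = C1 + 5*exp(6*z/5)/48


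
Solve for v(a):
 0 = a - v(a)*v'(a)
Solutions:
 v(a) = -sqrt(C1 + a^2)
 v(a) = sqrt(C1 + a^2)


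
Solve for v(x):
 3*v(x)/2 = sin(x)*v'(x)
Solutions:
 v(x) = C1*(cos(x) - 1)^(3/4)/(cos(x) + 1)^(3/4)


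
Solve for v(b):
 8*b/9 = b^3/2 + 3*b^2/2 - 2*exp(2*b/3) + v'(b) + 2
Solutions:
 v(b) = C1 - b^4/8 - b^3/2 + 4*b^2/9 - 2*b + 3*exp(2*b/3)


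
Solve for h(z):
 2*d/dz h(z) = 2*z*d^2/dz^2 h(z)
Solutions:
 h(z) = C1 + C2*z^2


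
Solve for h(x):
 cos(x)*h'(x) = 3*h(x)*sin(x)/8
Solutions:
 h(x) = C1/cos(x)^(3/8)


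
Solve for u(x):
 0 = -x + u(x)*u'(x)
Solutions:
 u(x) = -sqrt(C1 + x^2)
 u(x) = sqrt(C1 + x^2)


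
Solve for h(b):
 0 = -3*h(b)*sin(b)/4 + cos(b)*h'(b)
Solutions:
 h(b) = C1/cos(b)^(3/4)


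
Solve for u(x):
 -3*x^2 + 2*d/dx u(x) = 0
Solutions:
 u(x) = C1 + x^3/2


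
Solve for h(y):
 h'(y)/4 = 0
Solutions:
 h(y) = C1


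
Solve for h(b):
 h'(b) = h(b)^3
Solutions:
 h(b) = -sqrt(2)*sqrt(-1/(C1 + b))/2
 h(b) = sqrt(2)*sqrt(-1/(C1 + b))/2


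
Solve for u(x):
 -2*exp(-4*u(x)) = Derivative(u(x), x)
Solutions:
 u(x) = log(-I*(C1 - 8*x)^(1/4))
 u(x) = log(I*(C1 - 8*x)^(1/4))
 u(x) = log(-(C1 - 8*x)^(1/4))
 u(x) = log(C1 - 8*x)/4


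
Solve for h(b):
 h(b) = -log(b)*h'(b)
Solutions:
 h(b) = C1*exp(-li(b))


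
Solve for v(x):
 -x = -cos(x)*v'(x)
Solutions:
 v(x) = C1 + Integral(x/cos(x), x)


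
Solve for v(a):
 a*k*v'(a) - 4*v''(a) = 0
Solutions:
 v(a) = Piecewise((-sqrt(2)*sqrt(pi)*C1*erf(sqrt(2)*a*sqrt(-k)/4)/sqrt(-k) - C2, (k > 0) | (k < 0)), (-C1*a - C2, True))


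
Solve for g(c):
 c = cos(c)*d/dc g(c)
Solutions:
 g(c) = C1 + Integral(c/cos(c), c)


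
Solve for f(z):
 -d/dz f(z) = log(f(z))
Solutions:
 li(f(z)) = C1 - z


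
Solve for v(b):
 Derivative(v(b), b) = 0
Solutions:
 v(b) = C1


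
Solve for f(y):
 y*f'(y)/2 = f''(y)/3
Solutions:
 f(y) = C1 + C2*erfi(sqrt(3)*y/2)


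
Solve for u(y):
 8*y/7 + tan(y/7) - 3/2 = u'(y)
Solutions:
 u(y) = C1 + 4*y^2/7 - 3*y/2 - 7*log(cos(y/7))


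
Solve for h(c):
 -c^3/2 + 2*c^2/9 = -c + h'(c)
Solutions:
 h(c) = C1 - c^4/8 + 2*c^3/27 + c^2/2


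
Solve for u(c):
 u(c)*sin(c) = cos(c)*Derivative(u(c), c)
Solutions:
 u(c) = C1/cos(c)


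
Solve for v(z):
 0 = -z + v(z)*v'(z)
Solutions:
 v(z) = -sqrt(C1 + z^2)
 v(z) = sqrt(C1 + z^2)


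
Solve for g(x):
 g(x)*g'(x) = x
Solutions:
 g(x) = -sqrt(C1 + x^2)
 g(x) = sqrt(C1 + x^2)


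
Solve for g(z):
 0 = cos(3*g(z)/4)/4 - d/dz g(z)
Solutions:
 -z/4 - 2*log(sin(3*g(z)/4) - 1)/3 + 2*log(sin(3*g(z)/4) + 1)/3 = C1


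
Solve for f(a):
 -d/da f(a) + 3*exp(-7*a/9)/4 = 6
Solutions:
 f(a) = C1 - 6*a - 27*exp(-7*a/9)/28


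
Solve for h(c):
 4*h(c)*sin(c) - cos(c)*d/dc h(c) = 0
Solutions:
 h(c) = C1/cos(c)^4


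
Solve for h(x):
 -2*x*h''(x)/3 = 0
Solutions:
 h(x) = C1 + C2*x


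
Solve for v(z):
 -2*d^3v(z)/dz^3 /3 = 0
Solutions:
 v(z) = C1 + C2*z + C3*z^2


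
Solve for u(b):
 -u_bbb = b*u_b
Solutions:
 u(b) = C1 + Integral(C2*airyai(-b) + C3*airybi(-b), b)


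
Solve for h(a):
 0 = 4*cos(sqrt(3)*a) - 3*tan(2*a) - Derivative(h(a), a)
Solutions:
 h(a) = C1 + 3*log(cos(2*a))/2 + 4*sqrt(3)*sin(sqrt(3)*a)/3


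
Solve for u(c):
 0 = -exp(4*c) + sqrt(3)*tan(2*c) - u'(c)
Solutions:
 u(c) = C1 - exp(4*c)/4 - sqrt(3)*log(cos(2*c))/2


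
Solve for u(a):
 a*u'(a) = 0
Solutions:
 u(a) = C1


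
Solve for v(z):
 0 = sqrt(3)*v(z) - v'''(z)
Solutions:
 v(z) = C3*exp(3^(1/6)*z) + (C1*sin(3^(2/3)*z/2) + C2*cos(3^(2/3)*z/2))*exp(-3^(1/6)*z/2)


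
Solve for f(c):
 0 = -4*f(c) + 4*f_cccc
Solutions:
 f(c) = C1*exp(-c) + C2*exp(c) + C3*sin(c) + C4*cos(c)


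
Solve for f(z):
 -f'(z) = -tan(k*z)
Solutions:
 f(z) = C1 + Piecewise((-log(cos(k*z))/k, Ne(k, 0)), (0, True))


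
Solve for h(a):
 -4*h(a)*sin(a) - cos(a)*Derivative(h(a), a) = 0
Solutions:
 h(a) = C1*cos(a)^4


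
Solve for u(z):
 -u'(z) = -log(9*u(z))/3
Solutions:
 -3*Integral(1/(log(_y) + 2*log(3)), (_y, u(z))) = C1 - z


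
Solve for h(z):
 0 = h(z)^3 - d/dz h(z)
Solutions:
 h(z) = -sqrt(2)*sqrt(-1/(C1 + z))/2
 h(z) = sqrt(2)*sqrt(-1/(C1 + z))/2


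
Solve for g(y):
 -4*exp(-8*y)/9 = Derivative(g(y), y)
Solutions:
 g(y) = C1 + exp(-8*y)/18


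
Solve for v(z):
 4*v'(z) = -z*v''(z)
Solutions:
 v(z) = C1 + C2/z^3


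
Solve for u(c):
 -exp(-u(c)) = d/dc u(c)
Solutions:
 u(c) = log(C1 - c)


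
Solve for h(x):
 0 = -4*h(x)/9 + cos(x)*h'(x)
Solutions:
 h(x) = C1*(sin(x) + 1)^(2/9)/(sin(x) - 1)^(2/9)


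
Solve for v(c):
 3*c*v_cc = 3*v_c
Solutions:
 v(c) = C1 + C2*c^2


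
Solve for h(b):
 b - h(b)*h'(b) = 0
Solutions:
 h(b) = -sqrt(C1 + b^2)
 h(b) = sqrt(C1 + b^2)


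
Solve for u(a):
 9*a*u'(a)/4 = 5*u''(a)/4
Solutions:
 u(a) = C1 + C2*erfi(3*sqrt(10)*a/10)


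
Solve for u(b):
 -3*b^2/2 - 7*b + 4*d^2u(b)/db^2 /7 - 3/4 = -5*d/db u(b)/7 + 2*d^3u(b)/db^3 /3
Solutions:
 u(b) = C1 + C2*exp(b*(6 - sqrt(246))/14) + C3*exp(b*(6 + sqrt(246))/14) + 7*b^3/10 + 161*b^2/50 - 91*b/500


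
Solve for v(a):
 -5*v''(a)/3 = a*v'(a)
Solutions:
 v(a) = C1 + C2*erf(sqrt(30)*a/10)


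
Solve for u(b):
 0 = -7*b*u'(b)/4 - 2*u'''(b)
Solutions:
 u(b) = C1 + Integral(C2*airyai(-7^(1/3)*b/2) + C3*airybi(-7^(1/3)*b/2), b)


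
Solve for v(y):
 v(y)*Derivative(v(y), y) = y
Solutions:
 v(y) = -sqrt(C1 + y^2)
 v(y) = sqrt(C1 + y^2)


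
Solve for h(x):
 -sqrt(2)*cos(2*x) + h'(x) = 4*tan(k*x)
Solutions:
 h(x) = C1 + 4*Piecewise((-log(cos(k*x))/k, Ne(k, 0)), (0, True)) + sqrt(2)*sin(2*x)/2


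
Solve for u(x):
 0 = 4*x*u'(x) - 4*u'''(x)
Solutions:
 u(x) = C1 + Integral(C2*airyai(x) + C3*airybi(x), x)


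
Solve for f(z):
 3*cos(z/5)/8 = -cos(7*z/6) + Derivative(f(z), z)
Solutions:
 f(z) = C1 + 15*sin(z/5)/8 + 6*sin(7*z/6)/7


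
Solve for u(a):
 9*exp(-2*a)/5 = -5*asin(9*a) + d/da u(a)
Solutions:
 u(a) = C1 + 5*a*asin(9*a) + 5*sqrt(1 - 81*a^2)/9 - 9*exp(-2*a)/10


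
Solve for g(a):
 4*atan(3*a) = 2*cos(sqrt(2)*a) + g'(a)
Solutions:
 g(a) = C1 + 4*a*atan(3*a) - 2*log(9*a^2 + 1)/3 - sqrt(2)*sin(sqrt(2)*a)


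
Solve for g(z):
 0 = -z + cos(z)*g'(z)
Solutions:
 g(z) = C1 + Integral(z/cos(z), z)


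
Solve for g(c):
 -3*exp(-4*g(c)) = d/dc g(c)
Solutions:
 g(c) = log(-I*(C1 - 12*c)^(1/4))
 g(c) = log(I*(C1 - 12*c)^(1/4))
 g(c) = log(-(C1 - 12*c)^(1/4))
 g(c) = log(C1 - 12*c)/4


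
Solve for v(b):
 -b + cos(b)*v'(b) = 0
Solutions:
 v(b) = C1 + Integral(b/cos(b), b)


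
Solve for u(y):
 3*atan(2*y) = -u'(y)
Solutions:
 u(y) = C1 - 3*y*atan(2*y) + 3*log(4*y^2 + 1)/4


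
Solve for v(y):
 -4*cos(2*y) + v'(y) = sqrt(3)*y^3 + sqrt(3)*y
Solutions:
 v(y) = C1 + sqrt(3)*y^4/4 + sqrt(3)*y^2/2 + 2*sin(2*y)


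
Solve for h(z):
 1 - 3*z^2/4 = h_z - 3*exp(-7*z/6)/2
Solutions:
 h(z) = C1 - z^3/4 + z - 9*exp(-7*z/6)/7


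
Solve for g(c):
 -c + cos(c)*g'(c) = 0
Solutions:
 g(c) = C1 + Integral(c/cos(c), c)


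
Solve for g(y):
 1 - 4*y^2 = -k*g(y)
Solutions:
 g(y) = (4*y^2 - 1)/k


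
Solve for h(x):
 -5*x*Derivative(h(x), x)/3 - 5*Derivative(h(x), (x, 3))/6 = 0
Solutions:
 h(x) = C1 + Integral(C2*airyai(-2^(1/3)*x) + C3*airybi(-2^(1/3)*x), x)


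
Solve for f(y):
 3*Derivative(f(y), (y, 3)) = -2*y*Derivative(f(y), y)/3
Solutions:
 f(y) = C1 + Integral(C2*airyai(-6^(1/3)*y/3) + C3*airybi(-6^(1/3)*y/3), y)


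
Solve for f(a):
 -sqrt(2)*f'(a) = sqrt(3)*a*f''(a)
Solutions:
 f(a) = C1 + C2*a^(1 - sqrt(6)/3)


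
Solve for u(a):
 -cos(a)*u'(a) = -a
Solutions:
 u(a) = C1 + Integral(a/cos(a), a)


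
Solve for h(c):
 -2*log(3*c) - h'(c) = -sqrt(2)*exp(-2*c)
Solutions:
 h(c) = C1 - 2*c*log(c) + 2*c*(1 - log(3)) - sqrt(2)*exp(-2*c)/2


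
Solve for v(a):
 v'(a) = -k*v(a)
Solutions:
 v(a) = C1*exp(-a*k)


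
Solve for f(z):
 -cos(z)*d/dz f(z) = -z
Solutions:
 f(z) = C1 + Integral(z/cos(z), z)


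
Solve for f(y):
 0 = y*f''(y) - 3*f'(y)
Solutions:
 f(y) = C1 + C2*y^4


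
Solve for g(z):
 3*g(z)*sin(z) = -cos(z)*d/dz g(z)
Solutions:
 g(z) = C1*cos(z)^3


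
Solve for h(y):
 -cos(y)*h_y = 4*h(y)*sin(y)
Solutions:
 h(y) = C1*cos(y)^4


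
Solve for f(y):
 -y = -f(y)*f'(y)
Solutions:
 f(y) = -sqrt(C1 + y^2)
 f(y) = sqrt(C1 + y^2)


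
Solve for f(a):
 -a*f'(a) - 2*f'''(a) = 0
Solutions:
 f(a) = C1 + Integral(C2*airyai(-2^(2/3)*a/2) + C3*airybi(-2^(2/3)*a/2), a)


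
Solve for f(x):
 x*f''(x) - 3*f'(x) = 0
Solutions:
 f(x) = C1 + C2*x^4


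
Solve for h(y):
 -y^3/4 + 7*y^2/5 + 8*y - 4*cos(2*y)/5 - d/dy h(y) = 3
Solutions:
 h(y) = C1 - y^4/16 + 7*y^3/15 + 4*y^2 - 3*y - 2*sin(2*y)/5


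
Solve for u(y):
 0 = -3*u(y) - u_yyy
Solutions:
 u(y) = C3*exp(-3^(1/3)*y) + (C1*sin(3^(5/6)*y/2) + C2*cos(3^(5/6)*y/2))*exp(3^(1/3)*y/2)


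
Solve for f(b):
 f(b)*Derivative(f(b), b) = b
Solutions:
 f(b) = -sqrt(C1 + b^2)
 f(b) = sqrt(C1 + b^2)


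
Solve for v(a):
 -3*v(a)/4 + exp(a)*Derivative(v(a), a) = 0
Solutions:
 v(a) = C1*exp(-3*exp(-a)/4)


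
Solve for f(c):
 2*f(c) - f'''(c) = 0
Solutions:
 f(c) = C3*exp(2^(1/3)*c) + (C1*sin(2^(1/3)*sqrt(3)*c/2) + C2*cos(2^(1/3)*sqrt(3)*c/2))*exp(-2^(1/3)*c/2)


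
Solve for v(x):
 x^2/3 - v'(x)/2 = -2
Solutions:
 v(x) = C1 + 2*x^3/9 + 4*x


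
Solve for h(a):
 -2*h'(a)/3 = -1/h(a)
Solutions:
 h(a) = -sqrt(C1 + 3*a)
 h(a) = sqrt(C1 + 3*a)


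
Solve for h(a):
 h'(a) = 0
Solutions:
 h(a) = C1


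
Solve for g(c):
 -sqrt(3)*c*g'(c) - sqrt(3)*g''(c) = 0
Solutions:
 g(c) = C1 + C2*erf(sqrt(2)*c/2)


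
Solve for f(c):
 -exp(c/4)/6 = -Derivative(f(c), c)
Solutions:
 f(c) = C1 + 2*exp(c/4)/3


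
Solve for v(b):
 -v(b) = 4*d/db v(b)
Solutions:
 v(b) = C1*exp(-b/4)


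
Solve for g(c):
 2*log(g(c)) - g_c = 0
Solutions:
 li(g(c)) = C1 + 2*c


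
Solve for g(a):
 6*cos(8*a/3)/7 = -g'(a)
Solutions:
 g(a) = C1 - 9*sin(8*a/3)/28


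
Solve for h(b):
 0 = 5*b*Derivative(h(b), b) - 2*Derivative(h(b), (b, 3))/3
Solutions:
 h(b) = C1 + Integral(C2*airyai(15^(1/3)*2^(2/3)*b/2) + C3*airybi(15^(1/3)*2^(2/3)*b/2), b)


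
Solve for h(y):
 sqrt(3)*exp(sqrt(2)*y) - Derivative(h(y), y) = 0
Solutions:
 h(y) = C1 + sqrt(6)*exp(sqrt(2)*y)/2


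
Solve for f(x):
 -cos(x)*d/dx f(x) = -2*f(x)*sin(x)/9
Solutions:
 f(x) = C1/cos(x)^(2/9)


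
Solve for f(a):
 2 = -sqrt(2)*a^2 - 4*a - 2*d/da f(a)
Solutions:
 f(a) = C1 - sqrt(2)*a^3/6 - a^2 - a


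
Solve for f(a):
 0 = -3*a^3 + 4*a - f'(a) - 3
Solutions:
 f(a) = C1 - 3*a^4/4 + 2*a^2 - 3*a


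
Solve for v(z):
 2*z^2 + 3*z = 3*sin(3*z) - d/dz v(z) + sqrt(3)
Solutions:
 v(z) = C1 - 2*z^3/3 - 3*z^2/2 + sqrt(3)*z - cos(3*z)


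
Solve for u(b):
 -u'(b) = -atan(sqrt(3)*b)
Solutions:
 u(b) = C1 + b*atan(sqrt(3)*b) - sqrt(3)*log(3*b^2 + 1)/6


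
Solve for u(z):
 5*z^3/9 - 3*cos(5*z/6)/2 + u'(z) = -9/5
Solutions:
 u(z) = C1 - 5*z^4/36 - 9*z/5 + 9*sin(5*z/6)/5


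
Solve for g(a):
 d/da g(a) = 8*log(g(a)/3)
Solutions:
 Integral(1/(-log(_y) + log(3)), (_y, g(a)))/8 = C1 - a


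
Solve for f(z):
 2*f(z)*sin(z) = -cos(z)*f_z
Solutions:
 f(z) = C1*cos(z)^2


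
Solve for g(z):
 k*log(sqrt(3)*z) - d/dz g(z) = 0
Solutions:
 g(z) = C1 + k*z*log(z) - k*z + k*z*log(3)/2


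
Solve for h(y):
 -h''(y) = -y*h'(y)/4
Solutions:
 h(y) = C1 + C2*erfi(sqrt(2)*y/4)


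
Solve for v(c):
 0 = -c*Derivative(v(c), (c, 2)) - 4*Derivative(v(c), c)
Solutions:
 v(c) = C1 + C2/c^3


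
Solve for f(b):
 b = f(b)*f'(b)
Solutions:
 f(b) = -sqrt(C1 + b^2)
 f(b) = sqrt(C1 + b^2)


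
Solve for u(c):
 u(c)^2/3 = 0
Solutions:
 u(c) = 0


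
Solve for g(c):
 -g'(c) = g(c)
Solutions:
 g(c) = C1*exp(-c)


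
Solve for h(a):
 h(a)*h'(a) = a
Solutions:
 h(a) = -sqrt(C1 + a^2)
 h(a) = sqrt(C1 + a^2)


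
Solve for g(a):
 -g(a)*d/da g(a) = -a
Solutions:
 g(a) = -sqrt(C1 + a^2)
 g(a) = sqrt(C1 + a^2)


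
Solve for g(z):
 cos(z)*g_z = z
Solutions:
 g(z) = C1 + Integral(z/cos(z), z)


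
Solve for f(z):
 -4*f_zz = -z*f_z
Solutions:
 f(z) = C1 + C2*erfi(sqrt(2)*z/4)


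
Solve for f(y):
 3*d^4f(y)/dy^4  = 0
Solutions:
 f(y) = C1 + C2*y + C3*y^2 + C4*y^3


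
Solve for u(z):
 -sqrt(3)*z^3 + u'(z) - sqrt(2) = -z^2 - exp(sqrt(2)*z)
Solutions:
 u(z) = C1 + sqrt(3)*z^4/4 - z^3/3 + sqrt(2)*z - sqrt(2)*exp(sqrt(2)*z)/2


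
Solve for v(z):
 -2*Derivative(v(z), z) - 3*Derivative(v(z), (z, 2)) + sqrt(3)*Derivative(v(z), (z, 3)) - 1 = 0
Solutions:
 v(z) = C1 + C2*exp(sqrt(3)*z*(3 - sqrt(9 + 8*sqrt(3)))/6) + C3*exp(sqrt(3)*z*(3 + sqrt(9 + 8*sqrt(3)))/6) - z/2


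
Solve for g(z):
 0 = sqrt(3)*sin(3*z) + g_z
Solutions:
 g(z) = C1 + sqrt(3)*cos(3*z)/3


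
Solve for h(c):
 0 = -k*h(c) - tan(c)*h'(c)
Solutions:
 h(c) = C1*exp(-k*log(sin(c)))


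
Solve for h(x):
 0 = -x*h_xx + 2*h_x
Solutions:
 h(x) = C1 + C2*x^3


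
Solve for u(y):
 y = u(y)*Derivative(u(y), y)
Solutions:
 u(y) = -sqrt(C1 + y^2)
 u(y) = sqrt(C1 + y^2)


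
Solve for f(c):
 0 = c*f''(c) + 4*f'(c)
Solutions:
 f(c) = C1 + C2/c^3


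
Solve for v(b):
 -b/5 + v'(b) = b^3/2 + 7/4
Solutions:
 v(b) = C1 + b^4/8 + b^2/10 + 7*b/4


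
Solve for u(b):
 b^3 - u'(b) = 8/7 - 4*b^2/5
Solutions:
 u(b) = C1 + b^4/4 + 4*b^3/15 - 8*b/7


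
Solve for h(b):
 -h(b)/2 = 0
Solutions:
 h(b) = 0


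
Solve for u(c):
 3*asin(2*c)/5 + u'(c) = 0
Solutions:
 u(c) = C1 - 3*c*asin(2*c)/5 - 3*sqrt(1 - 4*c^2)/10


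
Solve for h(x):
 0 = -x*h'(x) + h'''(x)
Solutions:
 h(x) = C1 + Integral(C2*airyai(x) + C3*airybi(x), x)


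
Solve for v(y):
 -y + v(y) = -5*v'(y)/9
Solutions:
 v(y) = C1*exp(-9*y/5) + y - 5/9


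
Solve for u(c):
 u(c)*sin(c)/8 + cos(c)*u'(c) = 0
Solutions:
 u(c) = C1*cos(c)^(1/8)


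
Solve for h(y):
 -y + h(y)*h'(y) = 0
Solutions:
 h(y) = -sqrt(C1 + y^2)
 h(y) = sqrt(C1 + y^2)


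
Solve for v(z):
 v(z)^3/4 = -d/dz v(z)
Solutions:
 v(z) = -sqrt(2)*sqrt(-1/(C1 - z))
 v(z) = sqrt(2)*sqrt(-1/(C1 - z))


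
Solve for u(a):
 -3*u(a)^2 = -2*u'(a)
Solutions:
 u(a) = -2/(C1 + 3*a)


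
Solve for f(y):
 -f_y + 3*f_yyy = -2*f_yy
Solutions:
 f(y) = C1 + C2*exp(-y) + C3*exp(y/3)


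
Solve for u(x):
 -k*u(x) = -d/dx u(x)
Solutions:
 u(x) = C1*exp(k*x)


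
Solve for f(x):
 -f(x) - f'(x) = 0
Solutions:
 f(x) = C1*exp(-x)


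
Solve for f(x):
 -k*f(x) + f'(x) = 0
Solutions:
 f(x) = C1*exp(k*x)


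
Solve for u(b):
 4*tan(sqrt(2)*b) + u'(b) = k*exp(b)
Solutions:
 u(b) = C1 + k*exp(b) + 2*sqrt(2)*log(cos(sqrt(2)*b))


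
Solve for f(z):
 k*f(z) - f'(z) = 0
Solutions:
 f(z) = C1*exp(k*z)


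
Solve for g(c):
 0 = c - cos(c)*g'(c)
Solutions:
 g(c) = C1 + Integral(c/cos(c), c)


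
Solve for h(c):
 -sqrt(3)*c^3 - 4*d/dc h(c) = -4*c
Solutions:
 h(c) = C1 - sqrt(3)*c^4/16 + c^2/2


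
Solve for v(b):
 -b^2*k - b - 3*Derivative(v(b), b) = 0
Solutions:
 v(b) = C1 - b^3*k/9 - b^2/6


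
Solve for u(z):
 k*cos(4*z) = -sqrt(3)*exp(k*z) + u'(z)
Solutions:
 u(z) = C1 + k*sin(4*z)/4 + sqrt(3)*exp(k*z)/k


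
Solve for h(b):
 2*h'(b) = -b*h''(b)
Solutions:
 h(b) = C1 + C2/b


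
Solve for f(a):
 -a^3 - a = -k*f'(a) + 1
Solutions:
 f(a) = C1 + a^4/(4*k) + a^2/(2*k) + a/k


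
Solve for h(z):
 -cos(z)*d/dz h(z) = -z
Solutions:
 h(z) = C1 + Integral(z/cos(z), z)


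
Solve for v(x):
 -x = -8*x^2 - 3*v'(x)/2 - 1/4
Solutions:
 v(x) = C1 - 16*x^3/9 + x^2/3 - x/6


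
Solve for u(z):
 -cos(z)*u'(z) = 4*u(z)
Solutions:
 u(z) = C1*(sin(z)^2 - 2*sin(z) + 1)/(sin(z)^2 + 2*sin(z) + 1)


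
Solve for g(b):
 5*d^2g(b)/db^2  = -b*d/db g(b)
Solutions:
 g(b) = C1 + C2*erf(sqrt(10)*b/10)


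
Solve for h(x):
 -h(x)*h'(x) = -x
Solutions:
 h(x) = -sqrt(C1 + x^2)
 h(x) = sqrt(C1 + x^2)


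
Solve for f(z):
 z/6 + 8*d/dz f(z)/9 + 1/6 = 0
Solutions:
 f(z) = C1 - 3*z^2/32 - 3*z/16


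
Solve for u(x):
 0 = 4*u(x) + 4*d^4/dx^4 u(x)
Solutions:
 u(x) = (C1*sin(sqrt(2)*x/2) + C2*cos(sqrt(2)*x/2))*exp(-sqrt(2)*x/2) + (C3*sin(sqrt(2)*x/2) + C4*cos(sqrt(2)*x/2))*exp(sqrt(2)*x/2)


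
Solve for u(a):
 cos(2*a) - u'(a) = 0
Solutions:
 u(a) = C1 + sin(2*a)/2


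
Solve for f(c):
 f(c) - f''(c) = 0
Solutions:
 f(c) = C1*exp(-c) + C2*exp(c)


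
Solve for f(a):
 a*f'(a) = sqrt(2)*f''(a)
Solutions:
 f(a) = C1 + C2*erfi(2^(1/4)*a/2)


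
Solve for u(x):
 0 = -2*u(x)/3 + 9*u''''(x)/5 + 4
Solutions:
 u(x) = C1*exp(-30^(1/4)*x/3) + C2*exp(30^(1/4)*x/3) + C3*sin(30^(1/4)*x/3) + C4*cos(30^(1/4)*x/3) + 6


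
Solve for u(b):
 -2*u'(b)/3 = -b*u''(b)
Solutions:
 u(b) = C1 + C2*b^(5/3)


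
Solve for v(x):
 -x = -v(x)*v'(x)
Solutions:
 v(x) = -sqrt(C1 + x^2)
 v(x) = sqrt(C1 + x^2)


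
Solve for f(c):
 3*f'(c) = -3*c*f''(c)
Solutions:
 f(c) = C1 + C2*log(c)


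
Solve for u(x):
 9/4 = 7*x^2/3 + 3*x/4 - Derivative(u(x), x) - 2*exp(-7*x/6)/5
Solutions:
 u(x) = C1 + 7*x^3/9 + 3*x^2/8 - 9*x/4 + 12*exp(-7*x/6)/35


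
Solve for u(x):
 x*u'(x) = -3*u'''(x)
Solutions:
 u(x) = C1 + Integral(C2*airyai(-3^(2/3)*x/3) + C3*airybi(-3^(2/3)*x/3), x)


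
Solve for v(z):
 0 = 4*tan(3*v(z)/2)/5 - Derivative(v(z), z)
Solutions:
 v(z) = -2*asin(C1*exp(6*z/5))/3 + 2*pi/3
 v(z) = 2*asin(C1*exp(6*z/5))/3


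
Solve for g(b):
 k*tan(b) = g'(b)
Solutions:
 g(b) = C1 - k*log(cos(b))


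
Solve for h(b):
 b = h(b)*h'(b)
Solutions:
 h(b) = -sqrt(C1 + b^2)
 h(b) = sqrt(C1 + b^2)


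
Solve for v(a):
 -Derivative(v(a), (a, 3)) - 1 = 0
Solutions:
 v(a) = C1 + C2*a + C3*a^2 - a^3/6


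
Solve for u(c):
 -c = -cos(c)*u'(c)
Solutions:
 u(c) = C1 + Integral(c/cos(c), c)


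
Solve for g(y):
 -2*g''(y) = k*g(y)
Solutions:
 g(y) = C1*exp(-sqrt(2)*y*sqrt(-k)/2) + C2*exp(sqrt(2)*y*sqrt(-k)/2)


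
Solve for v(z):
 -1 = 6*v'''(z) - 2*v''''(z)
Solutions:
 v(z) = C1 + C2*z + C3*z^2 + C4*exp(3*z) - z^3/36


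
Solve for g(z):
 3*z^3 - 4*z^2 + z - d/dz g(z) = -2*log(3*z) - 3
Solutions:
 g(z) = C1 + 3*z^4/4 - 4*z^3/3 + z^2/2 + 2*z*log(z) + z + z*log(9)


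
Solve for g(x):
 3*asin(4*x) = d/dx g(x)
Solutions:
 g(x) = C1 + 3*x*asin(4*x) + 3*sqrt(1 - 16*x^2)/4


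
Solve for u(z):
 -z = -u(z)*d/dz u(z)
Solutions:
 u(z) = -sqrt(C1 + z^2)
 u(z) = sqrt(C1 + z^2)


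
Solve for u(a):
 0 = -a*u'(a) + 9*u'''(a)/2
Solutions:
 u(a) = C1 + Integral(C2*airyai(6^(1/3)*a/3) + C3*airybi(6^(1/3)*a/3), a)


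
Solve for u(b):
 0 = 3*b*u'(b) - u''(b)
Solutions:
 u(b) = C1 + C2*erfi(sqrt(6)*b/2)


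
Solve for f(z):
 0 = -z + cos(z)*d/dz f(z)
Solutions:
 f(z) = C1 + Integral(z/cos(z), z)


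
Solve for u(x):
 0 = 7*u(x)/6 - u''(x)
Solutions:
 u(x) = C1*exp(-sqrt(42)*x/6) + C2*exp(sqrt(42)*x/6)


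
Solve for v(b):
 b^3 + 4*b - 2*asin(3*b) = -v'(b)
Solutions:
 v(b) = C1 - b^4/4 - 2*b^2 + 2*b*asin(3*b) + 2*sqrt(1 - 9*b^2)/3


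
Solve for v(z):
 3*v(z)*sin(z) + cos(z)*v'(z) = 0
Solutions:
 v(z) = C1*cos(z)^3


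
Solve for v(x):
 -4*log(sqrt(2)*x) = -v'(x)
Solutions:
 v(x) = C1 + 4*x*log(x) - 4*x + x*log(4)


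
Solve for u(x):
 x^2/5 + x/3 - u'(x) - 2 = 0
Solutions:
 u(x) = C1 + x^3/15 + x^2/6 - 2*x


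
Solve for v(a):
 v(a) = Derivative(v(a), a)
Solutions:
 v(a) = C1*exp(a)


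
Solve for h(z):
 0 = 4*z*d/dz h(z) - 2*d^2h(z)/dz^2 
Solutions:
 h(z) = C1 + C2*erfi(z)


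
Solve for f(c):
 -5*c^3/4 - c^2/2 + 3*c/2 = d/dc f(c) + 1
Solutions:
 f(c) = C1 - 5*c^4/16 - c^3/6 + 3*c^2/4 - c


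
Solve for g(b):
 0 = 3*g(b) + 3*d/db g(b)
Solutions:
 g(b) = C1*exp(-b)


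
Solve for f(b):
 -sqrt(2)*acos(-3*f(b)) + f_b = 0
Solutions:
 Integral(1/acos(-3*_y), (_y, f(b))) = C1 + sqrt(2)*b


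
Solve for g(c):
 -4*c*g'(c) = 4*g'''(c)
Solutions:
 g(c) = C1 + Integral(C2*airyai(-c) + C3*airybi(-c), c)


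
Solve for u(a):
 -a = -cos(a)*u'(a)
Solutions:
 u(a) = C1 + Integral(a/cos(a), a)


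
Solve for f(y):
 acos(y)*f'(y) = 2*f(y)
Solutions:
 f(y) = C1*exp(2*Integral(1/acos(y), y))


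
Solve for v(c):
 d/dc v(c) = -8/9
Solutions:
 v(c) = C1 - 8*c/9


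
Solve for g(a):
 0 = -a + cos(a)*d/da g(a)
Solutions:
 g(a) = C1 + Integral(a/cos(a), a)


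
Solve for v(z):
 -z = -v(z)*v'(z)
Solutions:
 v(z) = -sqrt(C1 + z^2)
 v(z) = sqrt(C1 + z^2)


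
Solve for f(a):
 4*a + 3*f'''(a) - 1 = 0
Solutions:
 f(a) = C1 + C2*a + C3*a^2 - a^4/18 + a^3/18


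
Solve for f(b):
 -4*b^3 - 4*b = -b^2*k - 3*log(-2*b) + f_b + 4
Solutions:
 f(b) = C1 - b^4 + b^3*k/3 - 2*b^2 + 3*b*log(-b) + b*(-7 + 3*log(2))


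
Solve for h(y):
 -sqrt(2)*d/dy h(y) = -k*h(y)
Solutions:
 h(y) = C1*exp(sqrt(2)*k*y/2)


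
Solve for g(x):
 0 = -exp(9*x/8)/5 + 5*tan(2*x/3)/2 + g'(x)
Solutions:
 g(x) = C1 + 8*exp(9*x/8)/45 + 15*log(cos(2*x/3))/4


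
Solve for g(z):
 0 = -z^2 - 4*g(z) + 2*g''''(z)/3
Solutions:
 g(z) = C1*exp(-6^(1/4)*z) + C2*exp(6^(1/4)*z) + C3*sin(6^(1/4)*z) + C4*cos(6^(1/4)*z) - z^2/4


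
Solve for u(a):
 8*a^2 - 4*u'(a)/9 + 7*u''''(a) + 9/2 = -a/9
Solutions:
 u(a) = C1 + C4*exp(147^(1/3)*2^(2/3)*a/21) + 6*a^3 + a^2/8 + 81*a/8 + (C2*sin(14^(2/3)*3^(5/6)*a/42) + C3*cos(14^(2/3)*3^(5/6)*a/42))*exp(-147^(1/3)*2^(2/3)*a/42)


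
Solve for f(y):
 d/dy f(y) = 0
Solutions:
 f(y) = C1


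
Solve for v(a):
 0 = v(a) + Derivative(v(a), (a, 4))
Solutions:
 v(a) = (C1*sin(sqrt(2)*a/2) + C2*cos(sqrt(2)*a/2))*exp(-sqrt(2)*a/2) + (C3*sin(sqrt(2)*a/2) + C4*cos(sqrt(2)*a/2))*exp(sqrt(2)*a/2)


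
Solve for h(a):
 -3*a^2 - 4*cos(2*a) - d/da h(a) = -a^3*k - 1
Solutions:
 h(a) = C1 + a^4*k/4 - a^3 + a - 2*sin(2*a)


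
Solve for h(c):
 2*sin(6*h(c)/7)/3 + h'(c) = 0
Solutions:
 2*c/3 + 7*log(cos(6*h(c)/7) - 1)/12 - 7*log(cos(6*h(c)/7) + 1)/12 = C1


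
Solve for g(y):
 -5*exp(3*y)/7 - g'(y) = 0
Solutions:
 g(y) = C1 - 5*exp(3*y)/21


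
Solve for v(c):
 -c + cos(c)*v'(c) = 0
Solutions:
 v(c) = C1 + Integral(c/cos(c), c)


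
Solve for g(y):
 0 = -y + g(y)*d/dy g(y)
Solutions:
 g(y) = -sqrt(C1 + y^2)
 g(y) = sqrt(C1 + y^2)


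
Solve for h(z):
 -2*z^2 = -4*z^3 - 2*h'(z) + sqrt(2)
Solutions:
 h(z) = C1 - z^4/2 + z^3/3 + sqrt(2)*z/2


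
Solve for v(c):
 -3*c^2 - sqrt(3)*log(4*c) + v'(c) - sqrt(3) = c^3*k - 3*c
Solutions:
 v(c) = C1 + c^4*k/4 + c^3 - 3*c^2/2 + sqrt(3)*c*log(c) + 2*sqrt(3)*c*log(2)


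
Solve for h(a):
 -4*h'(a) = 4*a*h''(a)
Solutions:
 h(a) = C1 + C2*log(a)


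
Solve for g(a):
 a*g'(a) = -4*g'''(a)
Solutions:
 g(a) = C1 + Integral(C2*airyai(-2^(1/3)*a/2) + C3*airybi(-2^(1/3)*a/2), a)


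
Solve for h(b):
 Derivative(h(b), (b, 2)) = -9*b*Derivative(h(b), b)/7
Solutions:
 h(b) = C1 + C2*erf(3*sqrt(14)*b/14)


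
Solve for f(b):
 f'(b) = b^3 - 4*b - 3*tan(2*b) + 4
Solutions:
 f(b) = C1 + b^4/4 - 2*b^2 + 4*b + 3*log(cos(2*b))/2


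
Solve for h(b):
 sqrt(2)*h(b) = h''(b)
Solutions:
 h(b) = C1*exp(-2^(1/4)*b) + C2*exp(2^(1/4)*b)


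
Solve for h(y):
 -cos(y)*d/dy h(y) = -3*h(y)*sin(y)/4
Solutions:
 h(y) = C1/cos(y)^(3/4)


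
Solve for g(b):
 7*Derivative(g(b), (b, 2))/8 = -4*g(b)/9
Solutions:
 g(b) = C1*sin(4*sqrt(14)*b/21) + C2*cos(4*sqrt(14)*b/21)


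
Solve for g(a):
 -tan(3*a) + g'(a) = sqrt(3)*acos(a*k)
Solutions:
 g(a) = C1 + sqrt(3)*Piecewise((a*acos(a*k) - sqrt(-a^2*k^2 + 1)/k, Ne(k, 0)), (pi*a/2, True)) - log(cos(3*a))/3


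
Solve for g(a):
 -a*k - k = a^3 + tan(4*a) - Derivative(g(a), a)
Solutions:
 g(a) = C1 + a^4/4 + a^2*k/2 + a*k - log(cos(4*a))/4


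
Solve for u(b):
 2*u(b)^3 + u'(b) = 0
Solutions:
 u(b) = -sqrt(2)*sqrt(-1/(C1 - 2*b))/2
 u(b) = sqrt(2)*sqrt(-1/(C1 - 2*b))/2


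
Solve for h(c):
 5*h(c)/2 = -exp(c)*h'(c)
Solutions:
 h(c) = C1*exp(5*exp(-c)/2)


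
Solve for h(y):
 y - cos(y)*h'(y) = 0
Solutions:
 h(y) = C1 + Integral(y/cos(y), y)


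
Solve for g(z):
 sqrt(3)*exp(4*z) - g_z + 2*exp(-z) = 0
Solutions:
 g(z) = C1 + sqrt(3)*exp(4*z)/4 - 2*exp(-z)


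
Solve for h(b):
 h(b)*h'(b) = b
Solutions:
 h(b) = -sqrt(C1 + b^2)
 h(b) = sqrt(C1 + b^2)


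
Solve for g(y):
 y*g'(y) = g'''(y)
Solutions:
 g(y) = C1 + Integral(C2*airyai(y) + C3*airybi(y), y)


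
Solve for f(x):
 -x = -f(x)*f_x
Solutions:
 f(x) = -sqrt(C1 + x^2)
 f(x) = sqrt(C1 + x^2)


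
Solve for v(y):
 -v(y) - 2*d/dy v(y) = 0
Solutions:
 v(y) = C1*exp(-y/2)


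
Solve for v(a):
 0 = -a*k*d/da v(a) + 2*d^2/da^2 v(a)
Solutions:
 v(a) = Piecewise((-sqrt(pi)*C1*erf(a*sqrt(-k)/2)/sqrt(-k) - C2, (k > 0) | (k < 0)), (-C1*a - C2, True))


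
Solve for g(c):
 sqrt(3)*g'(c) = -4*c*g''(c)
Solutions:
 g(c) = C1 + C2*c^(1 - sqrt(3)/4)


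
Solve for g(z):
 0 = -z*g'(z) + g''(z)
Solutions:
 g(z) = C1 + C2*erfi(sqrt(2)*z/2)


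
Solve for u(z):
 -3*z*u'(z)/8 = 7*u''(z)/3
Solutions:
 u(z) = C1 + C2*erf(3*sqrt(7)*z/28)


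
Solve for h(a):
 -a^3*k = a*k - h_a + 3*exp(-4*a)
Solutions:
 h(a) = C1 + a^4*k/4 + a^2*k/2 - 3*exp(-4*a)/4


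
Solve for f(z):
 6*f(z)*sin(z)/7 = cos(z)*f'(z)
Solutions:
 f(z) = C1/cos(z)^(6/7)


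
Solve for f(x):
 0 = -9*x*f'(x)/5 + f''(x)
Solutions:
 f(x) = C1 + C2*erfi(3*sqrt(10)*x/10)


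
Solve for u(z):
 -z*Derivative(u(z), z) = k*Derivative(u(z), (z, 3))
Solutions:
 u(z) = C1 + Integral(C2*airyai(z*(-1/k)^(1/3)) + C3*airybi(z*(-1/k)^(1/3)), z)


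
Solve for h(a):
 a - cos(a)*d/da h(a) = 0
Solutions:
 h(a) = C1 + Integral(a/cos(a), a)


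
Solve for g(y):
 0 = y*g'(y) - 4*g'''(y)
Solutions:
 g(y) = C1 + Integral(C2*airyai(2^(1/3)*y/2) + C3*airybi(2^(1/3)*y/2), y)


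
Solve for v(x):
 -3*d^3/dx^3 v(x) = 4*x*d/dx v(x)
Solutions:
 v(x) = C1 + Integral(C2*airyai(-6^(2/3)*x/3) + C3*airybi(-6^(2/3)*x/3), x)


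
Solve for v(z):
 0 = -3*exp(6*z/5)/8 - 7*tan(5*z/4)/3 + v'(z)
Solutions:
 v(z) = C1 + 5*exp(6*z/5)/16 - 28*log(cos(5*z/4))/15


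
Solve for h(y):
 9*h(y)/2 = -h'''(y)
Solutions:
 h(y) = C3*exp(-6^(2/3)*y/2) + (C1*sin(3*2^(2/3)*3^(1/6)*y/4) + C2*cos(3*2^(2/3)*3^(1/6)*y/4))*exp(6^(2/3)*y/4)


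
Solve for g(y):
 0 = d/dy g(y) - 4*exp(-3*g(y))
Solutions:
 g(y) = log(C1 + 12*y)/3
 g(y) = log((-3^(1/3) - 3^(5/6)*I)*(C1 + 4*y)^(1/3)/2)
 g(y) = log((-3^(1/3) + 3^(5/6)*I)*(C1 + 4*y)^(1/3)/2)


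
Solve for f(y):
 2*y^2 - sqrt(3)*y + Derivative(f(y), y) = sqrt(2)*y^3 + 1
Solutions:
 f(y) = C1 + sqrt(2)*y^4/4 - 2*y^3/3 + sqrt(3)*y^2/2 + y


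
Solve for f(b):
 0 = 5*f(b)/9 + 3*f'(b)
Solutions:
 f(b) = C1*exp(-5*b/27)


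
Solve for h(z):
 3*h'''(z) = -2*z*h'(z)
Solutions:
 h(z) = C1 + Integral(C2*airyai(-2^(1/3)*3^(2/3)*z/3) + C3*airybi(-2^(1/3)*3^(2/3)*z/3), z)


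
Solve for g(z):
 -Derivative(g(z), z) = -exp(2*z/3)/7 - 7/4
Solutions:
 g(z) = C1 + 7*z/4 + 3*exp(2*z/3)/14


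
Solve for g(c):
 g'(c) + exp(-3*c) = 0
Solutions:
 g(c) = C1 + exp(-3*c)/3


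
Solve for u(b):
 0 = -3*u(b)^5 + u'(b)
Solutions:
 u(b) = -(-1/(C1 + 12*b))^(1/4)
 u(b) = (-1/(C1 + 12*b))^(1/4)
 u(b) = -I*(-1/(C1 + 12*b))^(1/4)
 u(b) = I*(-1/(C1 + 12*b))^(1/4)


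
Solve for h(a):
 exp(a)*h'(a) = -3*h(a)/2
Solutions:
 h(a) = C1*exp(3*exp(-a)/2)


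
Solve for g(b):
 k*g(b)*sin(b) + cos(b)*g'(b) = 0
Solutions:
 g(b) = C1*exp(k*log(cos(b)))


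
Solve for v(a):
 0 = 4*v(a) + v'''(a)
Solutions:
 v(a) = C3*exp(-2^(2/3)*a) + (C1*sin(2^(2/3)*sqrt(3)*a/2) + C2*cos(2^(2/3)*sqrt(3)*a/2))*exp(2^(2/3)*a/2)


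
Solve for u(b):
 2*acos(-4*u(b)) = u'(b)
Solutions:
 Integral(1/acos(-4*_y), (_y, u(b))) = C1 + 2*b


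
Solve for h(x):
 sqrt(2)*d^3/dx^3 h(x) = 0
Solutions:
 h(x) = C1 + C2*x + C3*x^2


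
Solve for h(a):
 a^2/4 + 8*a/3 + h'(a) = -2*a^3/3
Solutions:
 h(a) = C1 - a^4/6 - a^3/12 - 4*a^2/3


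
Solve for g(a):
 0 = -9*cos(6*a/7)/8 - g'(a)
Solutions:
 g(a) = C1 - 21*sin(6*a/7)/16


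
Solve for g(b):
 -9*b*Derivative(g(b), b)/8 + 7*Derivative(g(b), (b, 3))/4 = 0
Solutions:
 g(b) = C1 + Integral(C2*airyai(42^(2/3)*b/14) + C3*airybi(42^(2/3)*b/14), b)


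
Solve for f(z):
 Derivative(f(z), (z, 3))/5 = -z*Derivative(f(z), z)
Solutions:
 f(z) = C1 + Integral(C2*airyai(-5^(1/3)*z) + C3*airybi(-5^(1/3)*z), z)


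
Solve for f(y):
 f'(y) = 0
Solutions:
 f(y) = C1


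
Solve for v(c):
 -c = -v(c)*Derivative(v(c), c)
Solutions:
 v(c) = -sqrt(C1 + c^2)
 v(c) = sqrt(C1 + c^2)


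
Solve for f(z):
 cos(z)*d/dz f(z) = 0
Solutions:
 f(z) = C1


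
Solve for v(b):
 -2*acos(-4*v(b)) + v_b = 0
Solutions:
 Integral(1/acos(-4*_y), (_y, v(b))) = C1 + 2*b


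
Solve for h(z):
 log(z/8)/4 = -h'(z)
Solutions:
 h(z) = C1 - z*log(z)/4 + z/4 + 3*z*log(2)/4


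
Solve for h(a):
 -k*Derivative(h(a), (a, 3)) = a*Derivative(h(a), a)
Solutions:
 h(a) = C1 + Integral(C2*airyai(a*(-1/k)^(1/3)) + C3*airybi(a*(-1/k)^(1/3)), a)


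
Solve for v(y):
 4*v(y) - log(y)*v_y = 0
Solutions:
 v(y) = C1*exp(4*li(y))


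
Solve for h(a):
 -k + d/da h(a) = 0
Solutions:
 h(a) = C1 + a*k


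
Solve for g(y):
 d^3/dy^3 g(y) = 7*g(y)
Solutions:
 g(y) = C3*exp(7^(1/3)*y) + (C1*sin(sqrt(3)*7^(1/3)*y/2) + C2*cos(sqrt(3)*7^(1/3)*y/2))*exp(-7^(1/3)*y/2)


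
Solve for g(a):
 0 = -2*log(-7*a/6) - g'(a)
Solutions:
 g(a) = C1 - 2*a*log(-a) + 2*a*(-log(7) + 1 + log(6))


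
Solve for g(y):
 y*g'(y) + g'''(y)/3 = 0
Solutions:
 g(y) = C1 + Integral(C2*airyai(-3^(1/3)*y) + C3*airybi(-3^(1/3)*y), y)


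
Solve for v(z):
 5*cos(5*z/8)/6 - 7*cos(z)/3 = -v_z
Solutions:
 v(z) = C1 - 4*sin(5*z/8)/3 + 7*sin(z)/3
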